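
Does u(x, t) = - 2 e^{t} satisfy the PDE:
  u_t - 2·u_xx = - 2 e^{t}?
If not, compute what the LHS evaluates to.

Evaluate each term of the left-hand side for u = - 2 e^{t}.
Derivatives:
  u_t = - 2 e^{t}
  u_xx = 0
Terms:
  u_t = - 2 e^{t}
  -2·u_xx = 0
Sum: LHS = - 2 e^{t}
This is exactly the given right-hand side, so u is a solution.

Answer: Yes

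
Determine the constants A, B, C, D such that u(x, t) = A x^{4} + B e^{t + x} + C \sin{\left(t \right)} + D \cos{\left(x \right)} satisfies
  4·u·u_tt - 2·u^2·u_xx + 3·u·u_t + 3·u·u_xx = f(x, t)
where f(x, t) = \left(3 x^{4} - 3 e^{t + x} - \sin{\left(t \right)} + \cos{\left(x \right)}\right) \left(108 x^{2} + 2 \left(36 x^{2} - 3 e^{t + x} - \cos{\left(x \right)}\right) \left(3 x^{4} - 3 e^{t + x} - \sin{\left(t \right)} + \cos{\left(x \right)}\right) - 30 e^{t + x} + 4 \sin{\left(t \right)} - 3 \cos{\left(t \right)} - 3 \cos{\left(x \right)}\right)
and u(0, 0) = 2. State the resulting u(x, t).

Substitute the ansatz u = A x^{4} + B e^{t + x} + C \sin{\left(t \right)} + D \cos{\left(x \right)} into the left-hand side.
Derivatives of the ansatz:
  u_tt = B e^{t} e^{x} - C \sin{\left(t \right)}
  u_xx = 12 A x^{2} + B e^{t} e^{x} - D \cos{\left(x \right)}
  u_t = B e^{t} e^{x} + C \cos{\left(t \right)}
Term by term:
  4·u·u_tt = 4 A B x^{4} e^{t} e^{x} - 4 A C x^{4} \sin{\left(t \right)} + 4 B^{2} e^{2 t} e^{2 x} + 4 B D e^{t} e^{x} \cos{\left(x \right)} - 4 C^{2} \sin^{2}{\left(t \right)} - 4 C D \sin{\left(t \right)} \cos{\left(x \right)}
  -2·u^2·u_xx = - 24 A^{3} x^{10} - 2 A^{2} B x^{8} e^{t} e^{x} - 48 A^{2} B x^{6} e^{t} e^{x} - 48 A^{2} C x^{6} \sin{\left(t \right)} + 2 A^{2} D x^{8} \cos{\left(x \right)} - 48 A^{2} D x^{6} \cos{\left(x \right)} - 4 A B^{2} x^{4} e^{2 t} e^{2 x} - 24 A B^{2} x^{2} e^{2 t} e^{2 x} - 4 A B C x^{4} e^{t} e^{x} \sin{\left(t \right)} - 48 A B C x^{2} e^{t} e^{x} \sin{\left(t \right)} - 48 A B D x^{2} e^{t} e^{x} \cos{\left(x \right)} - 24 A C^{2} x^{2} \sin^{2}{\left(t \right)} + 4 A C D x^{4} \sin{\left(t \right)} \cos{\left(x \right)} - 48 A C D x^{2} \sin{\left(t \right)} \cos{\left(x \right)} + 4 A D^{2} x^{4} \cos^{2}{\left(x \right)} - 24 A D^{2} x^{2} \cos^{2}{\left(x \right)} - 2 B^{3} e^{3 t} e^{3 x} - 4 B^{2} C e^{2 t} e^{2 x} \sin{\left(t \right)} - 2 B^{2} D e^{2 t} e^{2 x} \cos{\left(x \right)} - 2 B C^{2} e^{t} e^{x} \sin^{2}{\left(t \right)} + 2 B D^{2} e^{t} e^{x} \cos^{2}{\left(x \right)} + 2 C^{2} D \sin^{2}{\left(t \right)} \cos{\left(x \right)} + 4 C D^{2} \sin{\left(t \right)} \cos^{2}{\left(x \right)} + 2 D^{3} \cos^{3}{\left(x \right)}
  3·u·u_t = 3 A B x^{4} e^{t} e^{x} + 3 A C x^{4} \cos{\left(t \right)} + 3 B^{2} e^{2 t} e^{2 x} + 3 B C e^{t} e^{x} \sin{\left(t \right)} + 3 B C e^{t} e^{x} \cos{\left(t \right)} + 3 B D e^{t} e^{x} \cos{\left(x \right)} + 3 C^{2} \sin{\left(t \right)} \cos{\left(t \right)} + 3 C D \cos{\left(t \right)} \cos{\left(x \right)}
  3·u·u_xx = 36 A^{2} x^{6} + 3 A B x^{4} e^{t} e^{x} + 36 A B x^{2} e^{t} e^{x} + 36 A C x^{2} \sin{\left(t \right)} - 3 A D x^{4} \cos{\left(x \right)} + 36 A D x^{2} \cos{\left(x \right)} + 3 B^{2} e^{2 t} e^{2 x} + 3 B C e^{t} e^{x} \sin{\left(t \right)} - 3 C D \sin{\left(t \right)} \cos{\left(x \right)} - 3 D^{2} \cos^{2}{\left(x \right)}
Sum these and collect like terms in the independent variables.
This must equal f(x, t) identically; expanded, f = 648 x^{10} - 54 x^{8} e^{t} e^{x} - 18 x^{8} \cos{\left(x \right)} - 1296 x^{6} e^{t} e^{x} - 432 x^{6} \sin{\left(t \right)} + 432 x^{6} \cos{\left(x \right)} + 324 x^{6} + 108 x^{4} e^{2 t} e^{2 x} + 36 x^{4} e^{t} e^{x} \sin{\left(t \right)} - 90 x^{4} e^{t} e^{x} + 12 x^{4} \sin{\left(t \right)} \cos{\left(x \right)} + 12 x^{4} \sin{\left(t \right)} - 9 x^{4} \cos{\left(t \right)} - 12 x^{4} \cos^{2}{\left(x \right)} - 9 x^{4} \cos{\left(x \right)} + 648 x^{2} e^{2 t} e^{2 x} + 432 x^{2} e^{t} e^{x} \sin{\left(t \right)} - 432 x^{2} e^{t} e^{x} \cos{\left(x \right)} - 324 x^{2} e^{t} e^{x} + 72 x^{2} \sin^{2}{\left(t \right)} - 144 x^{2} \sin{\left(t \right)} \cos{\left(x \right)} - 108 x^{2} \sin{\left(t \right)} + 72 x^{2} \cos^{2}{\left(x \right)} + 108 x^{2} \cos{\left(x \right)} - 54 e^{3 t} e^{3 x} - 36 e^{2 t} e^{2 x} \sin{\left(t \right)} + 18 e^{2 t} e^{2 x} \cos{\left(x \right)} + 90 e^{2 t} e^{2 x} - 6 e^{t} e^{x} \sin^{2}{\left(t \right)} + 18 e^{t} e^{x} \sin{\left(t \right)} + 9 e^{t} e^{x} \cos{\left(t \right)} + 6 e^{t} e^{x} \cos^{2}{\left(x \right)} - 21 e^{t} e^{x} \cos{\left(x \right)} - 2 \sin^{2}{\left(t \right)} \cos{\left(x \right)} - 4 \sin^{2}{\left(t \right)} + 3 \sin{\left(t \right)} \cos{\left(t \right)} + 4 \sin{\left(t \right)} \cos^{2}{\left(x \right)} + 7 \sin{\left(t \right)} \cos{\left(x \right)} - 3 \cos{\left(t \right)} \cos{\left(x \right)} - 2 \cos^{3}{\left(x \right)} - 3 \cos^{2}{\left(x \right)}.
Matching coefficients of the independent functions:
(each divided by its leading coefficient; functions giving the same equation are listed together)
  [x^{6}]:  A^{2} - 9 = 0
  [x^{10}]:  A^{3} + 27 = 0
  [x^{2} \sin{\left(t \right)}, x^{4} \sin{\left(t \right)}, x^{4} \cos{\left(t \right)}]:  A C + 3 = 0
  [x^{2} \sin^{2}{\left(t \right)}]:  A C^{2} + 3 = 0
  [x^{2} \cos{\left(x \right)}, x^{4} \cos{\left(x \right)}]:  A D - 3 = 0
  [x^{2} \cos^{2}{\left(x \right)}, x^{4} \cos^{2}{\left(x \right)}]:  A D^{2} + 3 = 0
  [x^{6} \sin{\left(t \right)}]:  A^{2} C - 9 = 0
  [x^{6} \cos{\left(x \right)}, x^{8} \cos{\left(x \right)}]:  A^{2} D + 9 = 0
  [e^{2 t} e^{2 x}]:  B^{2} - 9 = 0
  [e^{3 t} e^{3 x}]:  B^{3} - 27 = 0
  [\sin{\left(t \right)} \cos{\left(t \right)}, \sin^{2}{\left(t \right)}]:  C^{2} - 1 = 0
  [\sin{\left(t \right)} \cos{\left(x \right)}, \cos{\left(t \right)} \cos{\left(x \right)}]:  C D + 1 = 0
  [\sin{\left(t \right)} \cos^{2}{\left(x \right)}]:  C D^{2} - 1 = 0
  [\sin^{2}{\left(t \right)} \cos{\left(x \right)}]:  C^{2} D + 1 = 0
  [x^{2} e^{t} e^{x}, x^{4} e^{t} e^{x}]:  A B + 9 = 0
  [x^{2} e^{2 t} e^{2 x}, x^{4} e^{2 t} e^{2 x}]:  A B^{2} + 27 = 0
  [x^{2} \sin{\left(t \right)} \cos{\left(x \right)}, x^{4} \sin{\left(t \right)} \cos{\left(x \right)}]:  A C D - 3 = 0
  [x^{6} e^{t} e^{x}, x^{8} e^{t} e^{x}]:  A^{2} B - 27 = 0
  [e^{t} e^{x} \sin{\left(t \right)}, e^{t} e^{x} \cos{\left(t \right)}]:  B C - 3 = 0
  [e^{t} e^{x} \sin^{2}{\left(t \right)}]:  B C^{2} - 3 = 0
  [e^{t} e^{x} \cos{\left(x \right)}]:  B D + 3 = 0
  [e^{t} e^{x} \cos^{2}{\left(x \right)}]:  B D^{2} - 3 = 0
  [e^{2 t} e^{2 x} \sin{\left(t \right)}]:  B^{2} C - 9 = 0
  [e^{2 t} e^{2 x} \cos{\left(x \right)}]:  B^{2} D + 9 = 0
  [x^{2} e^{t} e^{x} \sin{\left(t \right)}, x^{4} e^{t} e^{x} \sin{\left(t \right)}]:  A B C + 9 = 0
  [x^{2} e^{t} e^{x} \cos{\left(x \right)}]:  A B D - 9 = 0
  [\cos^{2}{\left(x \right)}]:  D^{2} - 1 = 0
  [\cos^{3}{\left(x \right)}]:  D^{3} + 1 = 0
Solving: A = -3, B = 3, C = 1, D = -1.
Check against the point condition:
  u(0, 0) = 2  ⟹  B + D = 2  ✓
Hence u(x, t) = - 3 x^{4} + 3 e^{t + x} + \sin{\left(t \right)} - \cos{\left(x \right)}.

Answer: u(x, t) = - 3 x^{4} + 3 e^{t + x} + \sin{\left(t \right)} - \cos{\left(x \right)}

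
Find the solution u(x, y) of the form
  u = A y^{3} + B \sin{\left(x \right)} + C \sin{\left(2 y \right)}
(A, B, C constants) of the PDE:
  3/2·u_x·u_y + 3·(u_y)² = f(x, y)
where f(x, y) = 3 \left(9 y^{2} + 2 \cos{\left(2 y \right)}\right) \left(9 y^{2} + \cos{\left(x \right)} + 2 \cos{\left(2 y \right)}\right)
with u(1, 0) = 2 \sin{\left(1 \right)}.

Substitute the ansatz u = A y^{3} + B \sin{\left(x \right)} + C \sin{\left(2 y \right)} into the left-hand side.
Derivatives of the ansatz:
  u_x = B \cos{\left(x \right)}
  u_y = 3 A y^{2} + 2 C \cos{\left(2 y \right)}
Term by term:
  3/2·u_x·u_y = \frac{9 A B y^{2} \cos{\left(x \right)}}{2} + 3 B C \cos{\left(x \right)} \cos{\left(2 y \right)}
  3·(u_y)² = 27 A^{2} y^{4} + 36 A C y^{2} \cos{\left(2 y \right)} + 12 C^{2} \cos^{2}{\left(2 y \right)}
So the left-hand side equals
  27 A^{2} y^{4} + \frac{9 A B y^{2} \cos{\left(x \right)}}{2} + 36 A C y^{2} \cos{\left(2 y \right)} + 3 B C \cos{\left(x \right)} \cos{\left(2 y \right)} + 12 C^{2} \cos^{2}{\left(2 y \right)}
This must equal f(x, y) identically; expanded, f = 243 y^{4} + 27 y^{2} \cos{\left(x \right)} + 108 y^{2} \cos{\left(2 y \right)} + 6 \cos{\left(x \right)} \cos{\left(2 y \right)} + 12 \cos^{2}{\left(2 y \right)}.
Matching coefficients of the independent functions:
  [y^{4}]:  27 A^{2} = 243
  [y^{2} \cos{\left(x \right)}]:  \frac{9 A B}{2} = 27
  [y^{2} \cos{\left(2 y \right)}]:  36 A C = 108
  [\cos{\left(x \right)} \cos{\left(2 y \right)}]:  3 B C = 6
  [\cos^{2}{\left(2 y \right)}]:  12 C^{2} = 12
These equations allow (A, B, C) = (-3, -2, -1) or (3, 2, 1).
Impose the point condition(s):
  u(1, 0) = 2 \sin{\left(1 \right)}  ⟹  B \sin{\left(1 \right)} = 2 \sin{\left(1 \right)}
Only A = 3, B = 2, C = 1 satisfies everything.
Hence u(x, y) = 3 y^{3} + 2 \sin{\left(x \right)} + \sin{\left(2 y \right)}.

Answer: u(x, y) = 3 y^{3} + 2 \sin{\left(x \right)} + \sin{\left(2 y \right)}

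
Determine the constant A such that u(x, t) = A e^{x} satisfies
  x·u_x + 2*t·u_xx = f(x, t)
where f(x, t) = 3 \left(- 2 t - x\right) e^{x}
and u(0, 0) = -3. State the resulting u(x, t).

Answer: u(x, t) = - 3 e^{x}

Derivation:
Substitute the ansatz u = A e^{x} into the left-hand side.
Derivatives of the ansatz:
  u_x = A e^{x}
  u_xx = A e^{x}
Term by term:
  x·u_x = A x e^{x}
  2*t·u_xx = 2 A t e^{x}
So the left-hand side equals
  2 A t e^{x} + A x e^{x}
This must equal f(x, t) identically; expanded, f = - 6 t e^{x} - 3 x e^{x}.
Matching coefficients of the independent functions:
  [t e^{x}]:  2 A = -6
  [x e^{x}]:  A = -3
Solving: A = -3.
Check against the point condition:
  u(0, 0) = -3  ⟹  A = -3  ✓
Hence u(x, t) = - 3 e^{x}.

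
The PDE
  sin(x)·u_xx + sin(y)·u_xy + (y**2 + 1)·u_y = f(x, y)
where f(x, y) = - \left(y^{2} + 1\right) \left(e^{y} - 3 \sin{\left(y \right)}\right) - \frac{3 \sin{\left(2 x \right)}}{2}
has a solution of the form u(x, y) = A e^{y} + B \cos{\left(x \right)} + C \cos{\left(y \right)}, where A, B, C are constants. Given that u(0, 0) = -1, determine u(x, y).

Substitute the ansatz u = A e^{y} + B \cos{\left(x \right)} + C \cos{\left(y \right)} into the left-hand side.
Derivatives of the ansatz:
  u_xx = - B \cos{\left(x \right)}
  u_xy = 0
  u_y = A e^{y} - C \sin{\left(y \right)}
Term by term:
  sin(x)·u_xx = - B \sin{\left(x \right)} \cos{\left(x \right)}
  sin(y)·u_xy = 0
  (y**2 + 1)·u_y = A y^{2} e^{y} + A e^{y} - C y^{2} \sin{\left(y \right)} - C \sin{\left(y \right)}
So the left-hand side equals
  A y^{2} e^{y} + A e^{y} - B \sin{\left(x \right)} \cos{\left(x \right)} - C y^{2} \sin{\left(y \right)} - C \sin{\left(y \right)}
This must equal f(x, y) identically; expanded, f = - y^{2} e^{y} + 3 y^{2} \sin{\left(y \right)} - e^{y} - 3 \sin{\left(x \right)} \cos{\left(x \right)} + 3 \sin{\left(y \right)}.
Matching coefficients of the independent functions:
  [y^{2} e^{y}, e^{y}]:  A = -1
  [y^{2} \sin{\left(y \right)}, \sin{\left(y \right)}]:  - C = 3
  [\sin{\left(x \right)} \cos{\left(x \right)}]:  - B = -3
Solving: A = -1, B = 3, C = -3.
Check against the point condition:
  u(0, 0) = -1  ⟹  A + B + C = -1  ✓
Hence u(x, y) = - e^{y} + 3 \cos{\left(x \right)} - 3 \cos{\left(y \right)}.

Answer: u(x, y) = - e^{y} + 3 \cos{\left(x \right)} - 3 \cos{\left(y \right)}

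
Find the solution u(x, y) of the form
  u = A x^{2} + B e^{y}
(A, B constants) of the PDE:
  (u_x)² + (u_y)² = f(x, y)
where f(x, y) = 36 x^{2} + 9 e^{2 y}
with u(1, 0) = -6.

Substitute the ansatz u = A x^{2} + B e^{y} into the left-hand side.
Derivatives of the ansatz:
  u_x = 2 A x
  u_y = B e^{y}
Term by term:
  (u_x)² = 4 A^{2} x^{2}
  (u_y)² = B^{2} e^{2 y}
So the left-hand side equals
  4 A^{2} x^{2} + B^{2} e^{2 y}
This must equal f(x, y) = 36 x^{2} + 9 e^{2 y} identically.
Matching coefficients of the independent functions:
  [x^{2}]:  4 A^{2} = 36
  [e^{2 y}]:  B^{2} = 9
These equations allow (A, B) = (-3, -3) or (-3, 3) or (3, -3) or (3, 3).
Impose the point condition(s):
  u(1, 0) = -6  ⟹  A + B = -6
Only A = -3, B = -3 satisfies everything.
Hence u(x, y) = - 3 x^{2} - 3 e^{y}.

Answer: u(x, y) = - 3 x^{2} - 3 e^{y}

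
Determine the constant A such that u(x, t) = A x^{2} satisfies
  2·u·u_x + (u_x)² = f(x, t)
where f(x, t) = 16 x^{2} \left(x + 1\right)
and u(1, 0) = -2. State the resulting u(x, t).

Answer: u(x, t) = - 2 x^{2}

Derivation:
Substitute the ansatz u = A x^{2} into the left-hand side.
Derivatives of the ansatz:
  u_x = 2 A x
Term by term:
  2·u·u_x = 4 A^{2} x^{3}
  (u_x)² = 4 A^{2} x^{2}
So the left-hand side equals
  4 A^{2} x^{3} + 4 A^{2} x^{2}
This must equal f(x, t) identically; expanded, f = 16 x^{3} + 16 x^{2}.
Matching coefficients of the independent functions:
  [x^{2}, x^{3}]:  4 A^{2} = 16
These equations allow (A) = (-2) or (2).
Impose the point condition(s):
  u(1, 0) = -2  ⟹  A = -2
Only A = -2 satisfies everything.
Hence u(x, t) = - 2 x^{2}.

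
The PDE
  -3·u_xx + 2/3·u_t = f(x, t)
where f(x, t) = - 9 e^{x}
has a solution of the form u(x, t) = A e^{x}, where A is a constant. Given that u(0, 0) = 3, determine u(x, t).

Substitute the ansatz u = A e^{x} into the left-hand side.
Derivatives of the ansatz:
  u_xx = A e^{x}
  u_t = 0
Term by term:
  -3·u_xx = - 3 A e^{x}
  2/3·u_t = 0
So the left-hand side equals
  - 3 A e^{x}
This must equal f(x, t) = - 9 e^{x} identically.
Matching coefficients of the independent functions:
  [e^{x}]:  - 3 A = -9
Solving: A = 3.
Check against the point condition:
  u(0, 0) = 3  ⟹  A = 3  ✓
Hence u(x, t) = 3 e^{x}.

Answer: u(x, t) = 3 e^{x}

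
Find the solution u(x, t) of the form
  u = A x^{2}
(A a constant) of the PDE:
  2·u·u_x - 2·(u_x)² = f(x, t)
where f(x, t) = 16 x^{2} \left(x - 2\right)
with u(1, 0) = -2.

Substitute the ansatz u = A x^{2} into the left-hand side.
Derivatives of the ansatz:
  u_x = 2 A x
Term by term:
  2·u·u_x = 4 A^{2} x^{3}
  -2·(u_x)² = - 8 A^{2} x^{2}
So the left-hand side equals
  4 A^{2} x^{3} - 8 A^{2} x^{2}
This must equal f(x, t) identically; expanded, f = 16 x^{3} - 32 x^{2}.
Matching coefficients of the independent functions:
  [x^{2}]:  - 8 A^{2} = -32
  [x^{3}]:  4 A^{2} = 16
These equations allow (A) = (-2) or (2).
Impose the point condition(s):
  u(1, 0) = -2  ⟹  A = -2
Only A = -2 satisfies everything.
Hence u(x, t) = - 2 x^{2}.

Answer: u(x, t) = - 2 x^{2}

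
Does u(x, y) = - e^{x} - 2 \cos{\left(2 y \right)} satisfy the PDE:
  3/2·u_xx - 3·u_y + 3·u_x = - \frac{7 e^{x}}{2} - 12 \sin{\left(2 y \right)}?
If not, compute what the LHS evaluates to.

Answer: No, the LHS evaluates to - \frac{9 e^{x}}{2} - 12 \sin{\left(2 y \right)}

Derivation:
Evaluate each term of the left-hand side for u = - e^{x} - 2 \cos{\left(2 y \right)}.
Derivatives:
  u_xx = - e^{x}
  u_y = 4 \sin{\left(2 y \right)}
  u_x = - e^{x}
Terms:
  3/2·u_xx = - \frac{3 e^{x}}{2}
  -3·u_y = - 12 \sin{\left(2 y \right)}
  3·u_x = - 3 e^{x}
Sum: LHS = - \frac{9 e^{x}}{2} - 12 \sin{\left(2 y \right)}
Given right-hand side: - \frac{7 e^{x}}{2} - 12 \sin{\left(2 y \right)}. Difference LHS − RHS = - e^{x} ≠ 0, so u is not a solution.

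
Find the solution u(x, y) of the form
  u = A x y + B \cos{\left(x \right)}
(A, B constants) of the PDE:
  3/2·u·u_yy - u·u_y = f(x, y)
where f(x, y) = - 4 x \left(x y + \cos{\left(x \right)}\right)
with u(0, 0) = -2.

Answer: u(x, y) = - 2 x y - 2 \cos{\left(x \right)}

Derivation:
Substitute the ansatz u = A x y + B \cos{\left(x \right)} into the left-hand side.
Derivatives of the ansatz:
  u_yy = 0
  u_y = A x
Term by term:
  3/2·u·u_yy = 0
  -u·u_y = - A^{2} x^{2} y - A B x \cos{\left(x \right)}
So the left-hand side equals
  - A^{2} x^{2} y - A B x \cos{\left(x \right)}
This must equal f(x, y) identically; expanded, f = - 4 x^{2} y - 4 x \cos{\left(x \right)}.
Matching coefficients of the independent functions:
  [x \cos{\left(x \right)}]:  - A B = -4
  [x^{2} y]:  - A^{2} = -4
These equations allow (A, B) = (-2, -2) or (2, 2).
Impose the point condition(s):
  u(0, 0) = -2  ⟹  B = -2
Only A = -2, B = -2 satisfies everything.
Hence u(x, y) = - 2 x y - 2 \cos{\left(x \right)}.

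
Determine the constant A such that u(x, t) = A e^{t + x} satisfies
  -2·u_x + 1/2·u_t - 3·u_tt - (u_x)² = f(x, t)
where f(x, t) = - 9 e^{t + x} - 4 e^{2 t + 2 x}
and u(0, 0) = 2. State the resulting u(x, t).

Answer: u(x, t) = 2 e^{t + x}

Derivation:
Substitute the ansatz u = A e^{t + x} into the left-hand side.
Derivatives of the ansatz:
  u_x = A e^{t} e^{x}
  u_t = A e^{t} e^{x}
  u_tt = A e^{t} e^{x}
Term by term:
  -2·u_x = - 2 A e^{t} e^{x}
  1/2·u_t = \frac{A e^{t} e^{x}}{2}
  -3·u_tt = - 3 A e^{t} e^{x}
  -(u_x)² = - A^{2} e^{2 t} e^{2 x}
So the left-hand side equals
  - A^{2} e^{2 t} e^{2 x} - \frac{9 A e^{t} e^{x}}{2}
This must equal f(x, t) identically; expanded, f = - 4 e^{2 t} e^{2 x} - 9 e^{t} e^{x}.
Matching coefficients of the independent functions:
  [e^{t} e^{x}]:  - \frac{9 A}{2} = -9
  [e^{2 t} e^{2 x}]:  - A^{2} = -4
Solving: A = 2.
Check against the point condition:
  u(0, 0) = 2  ⟹  A = 2  ✓
Hence u(x, t) = 2 e^{t + x}.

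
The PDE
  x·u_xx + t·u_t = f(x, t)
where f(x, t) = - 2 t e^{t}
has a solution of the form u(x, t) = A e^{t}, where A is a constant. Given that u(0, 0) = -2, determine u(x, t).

Answer: u(x, t) = - 2 e^{t}

Derivation:
Substitute the ansatz u = A e^{t} into the left-hand side.
Derivatives of the ansatz:
  u_xx = 0
  u_t = A e^{t}
Term by term:
  x·u_xx = 0
  t·u_t = A t e^{t}
So the left-hand side equals
  A t e^{t}
This must equal f(x, t) = - 2 t e^{t} identically.
Matching coefficients of the independent functions:
  [t e^{t}]:  A = -2
Solving: A = -2.
Check against the point condition:
  u(0, 0) = -2  ⟹  A = -2  ✓
Hence u(x, t) = - 2 e^{t}.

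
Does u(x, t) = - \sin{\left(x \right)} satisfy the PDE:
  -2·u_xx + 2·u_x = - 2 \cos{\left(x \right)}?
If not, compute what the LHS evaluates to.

Answer: No, the LHS evaluates to - 2 \sqrt{2} \sin{\left(x + \frac{\pi}{4} \right)}

Derivation:
Evaluate each term of the left-hand side for u = - \sin{\left(x \right)}.
Derivatives:
  u_xx = \sin{\left(x \right)}
  u_x = - \cos{\left(x \right)}
Terms:
  -2·u_xx = - 2 \sin{\left(x \right)}
  2·u_x = - 2 \cos{\left(x \right)}
Sum: LHS = - 2 \sqrt{2} \sin{\left(x + \frac{\pi}{4} \right)}
Given right-hand side: - 2 \cos{\left(x \right)}. Difference LHS − RHS = - 2 \sin{\left(x \right)} ≠ 0, so u is not a solution.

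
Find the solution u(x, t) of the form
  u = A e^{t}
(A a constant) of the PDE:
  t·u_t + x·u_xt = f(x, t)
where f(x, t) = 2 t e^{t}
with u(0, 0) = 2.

Substitute the ansatz u = A e^{t} into the left-hand side.
Derivatives of the ansatz:
  u_t = A e^{t}
  u_xt = 0
Term by term:
  t·u_t = A t e^{t}
  x·u_xt = 0
So the left-hand side equals
  A t e^{t}
This must equal f(x, t) = 2 t e^{t} identically.
Matching coefficients of the independent functions:
  [t e^{t}]:  A = 2
Solving: A = 2.
Check against the point condition:
  u(0, 0) = 2  ⟹  A = 2  ✓
Hence u(x, t) = 2 e^{t}.

Answer: u(x, t) = 2 e^{t}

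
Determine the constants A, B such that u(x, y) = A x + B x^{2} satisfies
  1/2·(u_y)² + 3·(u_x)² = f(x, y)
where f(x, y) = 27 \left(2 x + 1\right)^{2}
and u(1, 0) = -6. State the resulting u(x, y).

Substitute the ansatz u = A x + B x^{2} into the left-hand side.
Derivatives of the ansatz:
  u_y = 0
  u_x = A + 2 B x
Term by term:
  1/2·(u_y)² = 0
  3·(u_x)² = 3 A^{2} + 12 A B x + 12 B^{2} x^{2}
So the left-hand side equals
  3 A^{2} + 12 A B x + 12 B^{2} x^{2}
This must equal f(x, y) identically; expanded, f = 108 x^{2} + 108 x + 27.
Matching coefficients of the independent functions:
  [constant term]:  3 A^{2} = 27
  [x]:  12 A B = 108
  [x^{2}]:  12 B^{2} = 108
These equations allow (A, B) = (-3, -3) or (3, 3).
Impose the point condition(s):
  u(1, 0) = -6  ⟹  A + B = -6
Only A = -3, B = -3 satisfies everything.
Hence u(x, y) = - 3 x^{2} - 3 x.

Answer: u(x, y) = - 3 x^{2} - 3 x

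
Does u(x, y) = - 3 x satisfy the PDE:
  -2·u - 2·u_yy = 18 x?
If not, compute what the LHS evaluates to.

Evaluate each term of the left-hand side for u = - 3 x.
Derivatives:
  u_yy = 0
Terms:
  -2·u = 6 x
  -2·u_yy = 0
Sum: LHS = 6 x
Given right-hand side: 18 x. Difference LHS − RHS = - 12 x ≠ 0, so u is not a solution.

Answer: No, the LHS evaluates to 6 x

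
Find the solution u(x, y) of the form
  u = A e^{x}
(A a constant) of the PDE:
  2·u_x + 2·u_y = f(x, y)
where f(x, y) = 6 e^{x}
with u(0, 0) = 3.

Substitute the ansatz u = A e^{x} into the left-hand side.
Derivatives of the ansatz:
  u_x = A e^{x}
  u_y = 0
Term by term:
  2·u_x = 2 A e^{x}
  2·u_y = 0
So the left-hand side equals
  2 A e^{x}
This must equal f(x, y) = 6 e^{x} identically.
Matching coefficients of the independent functions:
  [e^{x}]:  2 A = 6
Solving: A = 3.
Check against the point condition:
  u(0, 0) = 3  ⟹  A = 3  ✓
Hence u(x, y) = 3 e^{x}.

Answer: u(x, y) = 3 e^{x}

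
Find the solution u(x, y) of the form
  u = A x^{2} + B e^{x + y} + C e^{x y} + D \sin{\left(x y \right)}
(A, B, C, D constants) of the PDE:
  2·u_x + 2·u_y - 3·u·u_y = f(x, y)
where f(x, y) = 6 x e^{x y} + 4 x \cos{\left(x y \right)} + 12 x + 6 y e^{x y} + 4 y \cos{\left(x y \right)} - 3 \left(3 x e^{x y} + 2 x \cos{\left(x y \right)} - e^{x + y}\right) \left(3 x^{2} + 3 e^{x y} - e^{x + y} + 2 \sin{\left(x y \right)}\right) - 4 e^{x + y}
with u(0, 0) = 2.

Substitute the ansatz u = A x^{2} + B e^{x + y} + C e^{x y} + D \sin{\left(x y \right)} into the left-hand side.
Derivatives of the ansatz:
  u_x = 2 A x + B e^{x} e^{y} + C y e^{x y} + D y \cos{\left(x y \right)}
  u_y = B e^{x} e^{y} + C x e^{x y} + D x \cos{\left(x y \right)}
Term by term:
  2·u_x = 4 A x + 2 B e^{x} e^{y} + 2 C y e^{x y} + 2 D y \cos{\left(x y \right)}
  2·u_y = 2 B e^{x} e^{y} + 2 C x e^{x y} + 2 D x \cos{\left(x y \right)}
  -3·u·u_y = - 3 A B x^{2} e^{x} e^{y} - 3 A C x^{3} e^{x y} - 3 A D x^{3} \cos{\left(x y \right)} - 3 B^{2} e^{2 x} e^{2 y} - 3 B C x e^{x} e^{y} e^{x y} - 3 B C e^{x} e^{y} e^{x y} - 3 B D x e^{x} e^{y} \cos{\left(x y \right)} - 3 B D e^{x} e^{y} \sin{\left(x y \right)} - 3 C^{2} x e^{2 x y} - 3 C D x e^{x y} \sin{\left(x y \right)} - 3 C D x e^{x y} \cos{\left(x y \right)} - 3 D^{2} x \sin{\left(x y \right)} \cos{\left(x y \right)}
So the left-hand side equals
  - 3 A B x^{2} e^{x} e^{y} - 3 A C x^{3} e^{x y} - 3 A D x^{3} \cos{\left(x y \right)} + 4 A x - 3 B^{2} e^{2 x} e^{2 y} - 3 B C x e^{x} e^{y} e^{x y} - 3 B C e^{x} e^{y} e^{x y} - 3 B D x e^{x} e^{y} \cos{\left(x y \right)} - 3 B D e^{x} e^{y} \sin{\left(x y \right)} + 4 B e^{x} e^{y} - 3 C^{2} x e^{2 x y} - 3 C D x e^{x y} \sin{\left(x y \right)} - 3 C D x e^{x y} \cos{\left(x y \right)} + 2 C x e^{x y} + 2 C y e^{x y} - 3 D^{2} x \sin{\left(x y \right)} \cos{\left(x y \right)} + 2 D x \cos{\left(x y \right)} + 2 D y \cos{\left(x y \right)}
This must equal f(x, y) identically; expanded, f = - 27 x^{3} e^{x y} - 18 x^{3} \cos{\left(x y \right)} + 9 x^{2} e^{x} e^{y} + 9 x e^{x} e^{y} e^{x y} + 6 x e^{x} e^{y} \cos{\left(x y \right)} - 27 x e^{2 x y} - 18 x e^{x y} \sin{\left(x y \right)} - 18 x e^{x y} \cos{\left(x y \right)} + 6 x e^{x y} - 12 x \sin{\left(x y \right)} \cos{\left(x y \right)} + 4 x \cos{\left(x y \right)} + 12 x + 6 y e^{x y} + 4 y \cos{\left(x y \right)} - 3 e^{2 x} e^{2 y} + 9 e^{x} e^{y} e^{x y} + 6 e^{x} e^{y} \sin{\left(x y \right)} - 4 e^{x} e^{y}.
Matching coefficients of the independent functions:
(each divided by its leading coefficient; functions giving the same equation are listed together)
  [x]:  A - 3 = 0
  [x e^{x y}, y e^{x y}]:  C - 3 = 0
  [x e^{2 x y}]:  C^{2} - 9 = 0
  [x \cos{\left(x y \right)}, y \cos{\left(x y \right)}]:  D - 2 = 0
  [x^{3} e^{x y}]:  A C - 9 = 0
  [x^{3} \cos{\left(x y \right)}]:  A D - 6 = 0
  [e^{x} e^{y}]:  B + 1 = 0
  [e^{2 x} e^{2 y}]:  B^{2} - 1 = 0
  [x e^{x y} \sin{\left(x y \right)}, x e^{x y} \cos{\left(x y \right)}]:  C D - 6 = 0
  [x \sin{\left(x y \right)} \cos{\left(x y \right)}]:  D^{2} - 4 = 0
  [x^{2} e^{x} e^{y}]:  A B + 3 = 0
  [e^{x} e^{y} e^{x y}, x e^{x} e^{y} e^{x y}]:  B C + 3 = 0
  [e^{x} e^{y} \sin{\left(x y \right)}, x e^{x} e^{y} \cos{\left(x y \right)}]:  B D + 2 = 0
Solving: A = 3, B = -1, C = 3, D = 2.
Check against the point condition:
  u(0, 0) = 2  ⟹  B + C = 2  ✓
Hence u(x, y) = 3 x^{2} + 3 e^{x y} - e^{x + y} + 2 \sin{\left(x y \right)}.

Answer: u(x, y) = 3 x^{2} + 3 e^{x y} - e^{x + y} + 2 \sin{\left(x y \right)}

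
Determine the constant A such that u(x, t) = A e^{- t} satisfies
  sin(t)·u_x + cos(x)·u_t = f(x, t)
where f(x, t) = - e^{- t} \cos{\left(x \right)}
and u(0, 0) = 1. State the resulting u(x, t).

Substitute the ansatz u = A e^{- t} into the left-hand side.
Derivatives of the ansatz:
  u_x = 0
  u_t = - A e^{- t}
Term by term:
  sin(t)·u_x = 0
  cos(x)·u_t = - A e^{- t} \cos{\left(x \right)}
So the left-hand side equals
  - A e^{- t} \cos{\left(x \right)}
This must equal f(x, t) = - e^{- t} \cos{\left(x \right)} identically.
Matching coefficients of the independent functions:
  [e^{- t} \cos{\left(x \right)}]:  - A = -1
Solving: A = 1.
Check against the point condition:
  u(0, 0) = 1  ⟹  A = 1  ✓
Hence u(x, t) = e^{- t}.

Answer: u(x, t) = e^{- t}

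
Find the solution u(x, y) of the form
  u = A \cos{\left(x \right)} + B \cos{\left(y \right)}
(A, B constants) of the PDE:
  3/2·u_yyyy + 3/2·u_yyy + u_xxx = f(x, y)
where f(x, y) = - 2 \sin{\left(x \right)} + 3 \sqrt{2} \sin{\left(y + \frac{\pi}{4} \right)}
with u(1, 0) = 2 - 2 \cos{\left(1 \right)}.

Substitute the ansatz u = A \cos{\left(x \right)} + B \cos{\left(y \right)} into the left-hand side.
Derivatives of the ansatz:
  u_yyyy = B \cos{\left(y \right)}
  u_yyy = B \sin{\left(y \right)}
  u_xxx = A \sin{\left(x \right)}
Term by term:
  3/2·u_yyyy = \frac{3 B \cos{\left(y \right)}}{2}
  3/2·u_yyy = \frac{3 B \sin{\left(y \right)}}{2}
  u_xxx = A \sin{\left(x \right)}
So the left-hand side equals
  A \sin{\left(x \right)} + \frac{3 B \sin{\left(y \right)}}{2} + \frac{3 B \cos{\left(y \right)}}{2}
This must equal f(x, y) identically; expanded, f = - 2 \sin{\left(x \right)} + 3 \sin{\left(y \right)} + 3 \cos{\left(y \right)}.
Matching coefficients of the independent functions:
  [\sin{\left(x \right)}]:  A = -2
  [\sin{\left(y \right)}, \cos{\left(y \right)}]:  \frac{3 B}{2} = 3
Solving: A = -2, B = 2.
Check against the point condition:
  u(1, 0) = 2 - 2 \cos{\left(1 \right)}  ⟹  A \cos{\left(1 \right)} + B = 2 - 2 \cos{\left(1 \right)}  ✓
Hence u(x, y) = - 2 \cos{\left(x \right)} + 2 \cos{\left(y \right)}.

Answer: u(x, y) = - 2 \cos{\left(x \right)} + 2 \cos{\left(y \right)}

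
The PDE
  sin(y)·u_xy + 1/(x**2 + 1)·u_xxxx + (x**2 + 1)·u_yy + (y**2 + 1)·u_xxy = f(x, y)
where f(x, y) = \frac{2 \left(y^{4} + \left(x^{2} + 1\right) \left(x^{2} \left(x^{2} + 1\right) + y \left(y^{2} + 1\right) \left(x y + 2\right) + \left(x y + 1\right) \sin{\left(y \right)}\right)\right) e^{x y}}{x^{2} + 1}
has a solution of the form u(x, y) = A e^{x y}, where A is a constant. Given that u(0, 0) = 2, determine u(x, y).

Substitute the ansatz u = A e^{x y} into the left-hand side.
Derivatives of the ansatz:
  u_xy = A x y e^{x y} + A e^{x y}
  u_xxxx = A y^{4} e^{x y}
  u_yy = A x^{2} e^{x y}
  u_xxy = A x y^{2} e^{x y} + 2 A y e^{x y}
Term by term:
  sin(y)·u_xy = A x y e^{x y} \sin{\left(y \right)} + A e^{x y} \sin{\left(y \right)}
  1/(x**2 + 1)·u_xxxx = \frac{A y^{4} e^{x y}}{x^{2} + 1}
  (x**2 + 1)·u_yy = A x^{4} e^{x y} + A x^{2} e^{x y}
  (y**2 + 1)·u_xxy = A x y^{4} e^{x y} + A x y^{2} e^{x y} + 2 A y^{3} e^{x y} + 2 A y e^{x y}
So the left-hand side equals
  A x^{4} e^{x y} + A x^{2} e^{x y} + A x y^{4} e^{x y} + A x y^{2} e^{x y} + A x y e^{x y} \sin{\left(y \right)} + \frac{A y^{4} e^{x y}}{x^{2} + 1} + 2 A y^{3} e^{x y} + 2 A y e^{x y} + A e^{x y} \sin{\left(y \right)}
This must equal f(x, y) identically; expanded, f = 2 x^{4} e^{x y} + 2 x^{2} e^{x y} + 2 x y^{4} e^{x y} + 2 x y^{2} e^{x y} + 2 x y e^{x y} \sin{\left(y \right)} + \frac{2 y^{4} e^{x y}}{x^{2} + 1} + 4 y^{3} e^{x y} + 4 y e^{x y} + 2 e^{x y} \sin{\left(y \right)}.
Matching coefficients of the independent functions:
  [x^{2} e^{x y}, x^{4} e^{x y}, e^{x y} \sin{\left(y \right)}, x y^{2} e^{x y}, …]:  A = 2
  [y e^{x y}, y^{3} e^{x y}]:  2 A = 4
Solving: A = 2.
Check against the point condition:
  u(0, 0) = 2  ⟹  A = 2  ✓
Hence u(x, y) = 2 e^{x y}.

Answer: u(x, y) = 2 e^{x y}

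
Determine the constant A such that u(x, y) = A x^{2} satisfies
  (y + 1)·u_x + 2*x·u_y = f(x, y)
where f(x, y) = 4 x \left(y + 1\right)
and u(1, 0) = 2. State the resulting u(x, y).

Answer: u(x, y) = 2 x^{2}

Derivation:
Substitute the ansatz u = A x^{2} into the left-hand side.
Derivatives of the ansatz:
  u_x = 2 A x
  u_y = 0
Term by term:
  (y + 1)·u_x = 2 A x y + 2 A x
  2*x·u_y = 0
So the left-hand side equals
  2 A x y + 2 A x
This must equal f(x, y) = 4 x \left(y + 1\right) identically.
Matching coefficients of the independent functions:
  [x, x y]:  2 A = 4
Solving: A = 2.
Check against the point condition:
  u(1, 0) = 2  ⟹  A = 2  ✓
Hence u(x, y) = 2 x^{2}.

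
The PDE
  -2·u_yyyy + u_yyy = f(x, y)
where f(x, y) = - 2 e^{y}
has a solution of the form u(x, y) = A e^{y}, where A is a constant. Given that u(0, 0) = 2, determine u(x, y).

Substitute the ansatz u = A e^{y} into the left-hand side.
Derivatives of the ansatz:
  u_yyyy = A e^{y}
  u_yyy = A e^{y}
Term by term:
  -2·u_yyyy = - 2 A e^{y}
  u_yyy = A e^{y}
So the left-hand side equals
  - A e^{y}
This must equal f(x, y) = - 2 e^{y} identically.
Matching coefficients of the independent functions:
  [e^{y}]:  - A = -2
Solving: A = 2.
Check against the point condition:
  u(0, 0) = 2  ⟹  A = 2  ✓
Hence u(x, y) = 2 e^{y}.

Answer: u(x, y) = 2 e^{y}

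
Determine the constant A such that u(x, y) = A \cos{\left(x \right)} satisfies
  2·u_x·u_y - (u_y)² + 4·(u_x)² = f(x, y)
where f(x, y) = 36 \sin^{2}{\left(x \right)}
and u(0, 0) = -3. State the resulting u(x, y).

Answer: u(x, y) = - 3 \cos{\left(x \right)}

Derivation:
Substitute the ansatz u = A \cos{\left(x \right)} into the left-hand side.
Derivatives of the ansatz:
  u_x = - A \sin{\left(x \right)}
  u_y = 0
Term by term:
  2·u_x·u_y = 0
  -(u_y)² = 0
  4·(u_x)² = 4 A^{2} \sin^{2}{\left(x \right)}
So the left-hand side equals
  4 A^{2} \sin^{2}{\left(x \right)}
This must equal f(x, y) = 36 \sin^{2}{\left(x \right)} identically.
Matching coefficients of the independent functions:
  [\sin^{2}{\left(x \right)}]:  4 A^{2} = 36
These equations allow (A) = (-3) or (3).
Impose the point condition(s):
  u(0, 0) = -3  ⟹  A = -3
Only A = -3 satisfies everything.
Hence u(x, y) = - 3 \cos{\left(x \right)}.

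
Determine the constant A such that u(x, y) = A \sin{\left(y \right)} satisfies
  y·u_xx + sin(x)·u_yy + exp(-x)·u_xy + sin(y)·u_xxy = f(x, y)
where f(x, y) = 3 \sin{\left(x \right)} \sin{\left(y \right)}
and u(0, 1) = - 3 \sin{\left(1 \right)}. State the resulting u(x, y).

Substitute the ansatz u = A \sin{\left(y \right)} into the left-hand side.
Derivatives of the ansatz:
  u_xx = 0
  u_yy = - A \sin{\left(y \right)}
  u_xy = 0
  u_xxy = 0
Term by term:
  y·u_xx = 0
  sin(x)·u_yy = - A \sin{\left(x \right)} \sin{\left(y \right)}
  exp(-x)·u_xy = 0
  sin(y)·u_xxy = 0
So the left-hand side equals
  - A \sin{\left(x \right)} \sin{\left(y \right)}
This must equal f(x, y) = 3 \sin{\left(x \right)} \sin{\left(y \right)} identically.
Matching coefficients of the independent functions:
  [\sin{\left(x \right)} \sin{\left(y \right)}]:  - A = 3
Solving: A = -3.
Check against the point condition:
  u(0, 1) = - 3 \sin{\left(1 \right)}  ⟹  A \sin{\left(1 \right)} = - 3 \sin{\left(1 \right)}  ✓
Hence u(x, y) = - 3 \sin{\left(y \right)}.

Answer: u(x, y) = - 3 \sin{\left(y \right)}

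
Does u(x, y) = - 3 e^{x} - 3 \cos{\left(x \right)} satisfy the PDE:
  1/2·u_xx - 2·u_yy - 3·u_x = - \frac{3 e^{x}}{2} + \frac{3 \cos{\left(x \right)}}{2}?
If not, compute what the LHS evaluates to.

Evaluate each term of the left-hand side for u = - 3 e^{x} - 3 \cos{\left(x \right)}.
Derivatives:
  u_xx = - 3 e^{x} + 3 \cos{\left(x \right)}
  u_yy = 0
  u_x = - 3 e^{x} + 3 \sin{\left(x \right)}
Terms:
  1/2·u_xx = - \frac{3 e^{x}}{2} + \frac{3 \cos{\left(x \right)}}{2}
  -2·u_yy = 0
  -3·u_x = 9 e^{x} - 9 \sin{\left(x \right)}
Sum: LHS = \frac{15 e^{x}}{2} - 9 \sin{\left(x \right)} + \frac{3 \cos{\left(x \right)}}{2}
Given right-hand side: - \frac{3 e^{x}}{2} + \frac{3 \cos{\left(x \right)}}{2}. Difference LHS − RHS = 9 e^{x} - 9 \sin{\left(x \right)} ≠ 0, so u is not a solution.

Answer: No, the LHS evaluates to \frac{15 e^{x}}{2} - 9 \sin{\left(x \right)} + \frac{3 \cos{\left(x \right)}}{2}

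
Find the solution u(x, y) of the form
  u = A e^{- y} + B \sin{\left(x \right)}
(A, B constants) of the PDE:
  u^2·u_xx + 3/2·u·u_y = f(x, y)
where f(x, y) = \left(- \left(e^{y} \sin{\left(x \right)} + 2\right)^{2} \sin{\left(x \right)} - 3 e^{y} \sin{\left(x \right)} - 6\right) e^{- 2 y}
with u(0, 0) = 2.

Answer: u(x, y) = \sin{\left(x \right)} + 2 e^{- y}

Derivation:
Substitute the ansatz u = A e^{- y} + B \sin{\left(x \right)} into the left-hand side.
Derivatives of the ansatz:
  u_xx = - B \sin{\left(x \right)}
  u_y = - A e^{- y}
Term by term:
  u^2·u_xx = - A^{2} B e^{- 2 y} \sin{\left(x \right)} - 2 A B^{2} e^{- y} \sin^{2}{\left(x \right)} - B^{3} \sin^{3}{\left(x \right)}
  3/2·u·u_y = - \frac{3 A^{2} e^{- 2 y}}{2} - \frac{3 A B e^{- y} \sin{\left(x \right)}}{2}
So the left-hand side equals
  - A^{2} B e^{- 2 y} \sin{\left(x \right)} - \frac{3 A^{2} e^{- 2 y}}{2} - 2 A B^{2} e^{- y} \sin^{2}{\left(x \right)} - \frac{3 A B e^{- y} \sin{\left(x \right)}}{2} - B^{3} \sin^{3}{\left(x \right)}
This must equal f(x, y) identically; expanded, f = - \sin^{3}{\left(x \right)} - 4 e^{- y} \sin^{2}{\left(x \right)} - 3 e^{- y} \sin{\left(x \right)} - 4 e^{- 2 y} \sin{\left(x \right)} - 6 e^{- 2 y}.
Matching coefficients of the independent functions:
  [e^{- 2 y} \sin{\left(x \right)}]:  - A^{2} B = -4
  [e^{- y} \sin{\left(x \right)}]:  - \frac{3 A B}{2} = -3
  [e^{- y} \sin^{2}{\left(x \right)}]:  - 2 A B^{2} = -4
  [e^{- 2 y}]:  - \frac{3 A^{2}}{2} = -6
  [\sin^{3}{\left(x \right)}]:  - B^{3} = -1
Solving: A = 2, B = 1.
Check against the point condition:
  u(0, 0) = 2  ⟹  A = 2  ✓
Hence u(x, y) = \sin{\left(x \right)} + 2 e^{- y}.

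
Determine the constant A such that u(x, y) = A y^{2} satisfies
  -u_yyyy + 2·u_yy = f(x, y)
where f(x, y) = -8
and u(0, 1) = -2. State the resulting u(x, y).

Substitute the ansatz u = A y^{2} into the left-hand side.
Derivatives of the ansatz:
  u_yyyy = 0
  u_yy = 2 A
Term by term:
  -u_yyyy = 0
  2·u_yy = 4 A
So the left-hand side equals
  4 A
This must equal f(x, y) = -8 identically.
Matching coefficients of the independent functions:
  [constant term]:  4 A = -8
Solving: A = -2.
Check against the point condition:
  u(0, 1) = -2  ⟹  A = -2  ✓
Hence u(x, y) = - 2 y^{2}.

Answer: u(x, y) = - 2 y^{2}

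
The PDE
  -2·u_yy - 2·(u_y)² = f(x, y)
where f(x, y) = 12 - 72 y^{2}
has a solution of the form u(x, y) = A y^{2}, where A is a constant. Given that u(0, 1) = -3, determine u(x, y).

Answer: u(x, y) = - 3 y^{2}

Derivation:
Substitute the ansatz u = A y^{2} into the left-hand side.
Derivatives of the ansatz:
  u_yy = 2 A
  u_y = 2 A y
Term by term:
  -2·u_yy = - 4 A
  -2·(u_y)² = - 8 A^{2} y^{2}
So the left-hand side equals
  - 8 A^{2} y^{2} - 4 A
This must equal f(x, y) = 12 - 72 y^{2} identically.
Matching coefficients of the independent functions:
  [constant term]:  - 4 A = 12
  [y^{2}]:  - 8 A^{2} = -72
Solving: A = -3.
Check against the point condition:
  u(0, 1) = -3  ⟹  A = -3  ✓
Hence u(x, y) = - 3 y^{2}.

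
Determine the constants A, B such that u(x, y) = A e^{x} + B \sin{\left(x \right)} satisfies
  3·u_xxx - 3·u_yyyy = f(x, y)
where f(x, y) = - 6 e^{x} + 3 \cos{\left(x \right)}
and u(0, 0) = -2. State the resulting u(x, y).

Substitute the ansatz u = A e^{x} + B \sin{\left(x \right)} into the left-hand side.
Derivatives of the ansatz:
  u_xxx = A e^{x} - B \cos{\left(x \right)}
  u_yyyy = 0
Term by term:
  3·u_xxx = 3 A e^{x} - 3 B \cos{\left(x \right)}
  -3·u_yyyy = 0
So the left-hand side equals
  3 A e^{x} - 3 B \cos{\left(x \right)}
This must equal f(x, y) = - 6 e^{x} + 3 \cos{\left(x \right)} identically.
Matching coefficients of the independent functions:
  [e^{x}]:  3 A = -6
  [\cos{\left(x \right)}]:  - 3 B = 3
Solving: A = -2, B = -1.
Check against the point condition:
  u(0, 0) = -2  ⟹  A = -2  ✓
Hence u(x, y) = - 2 e^{x} - \sin{\left(x \right)}.

Answer: u(x, y) = - 2 e^{x} - \sin{\left(x \right)}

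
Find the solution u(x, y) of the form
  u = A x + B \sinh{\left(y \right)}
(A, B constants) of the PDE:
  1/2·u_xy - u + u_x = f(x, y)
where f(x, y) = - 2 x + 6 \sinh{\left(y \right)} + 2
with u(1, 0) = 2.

Substitute the ansatz u = A x + B \sinh{\left(y \right)} into the left-hand side.
Derivatives of the ansatz:
  u_xy = 0
  u_x = A
Term by term:
  1/2·u_xy = 0
  -u = - A x - B \sinh{\left(y \right)}
  u_x = A
So the left-hand side equals
  - A x + A - B \sinh{\left(y \right)}
This must equal f(x, y) = - 2 x + 6 \sinh{\left(y \right)} + 2 identically.
Matching coefficients of the independent functions:
  [constant term]:  A = 2
  [x]:  - A = -2
  [\sinh{\left(y \right)}]:  - B = 6
Solving: A = 2, B = -6.
Check against the point condition:
  u(1, 0) = 2  ⟹  A = 2  ✓
Hence u(x, y) = 2 x - 6 \sinh{\left(y \right)}.

Answer: u(x, y) = 2 x - 6 \sinh{\left(y \right)}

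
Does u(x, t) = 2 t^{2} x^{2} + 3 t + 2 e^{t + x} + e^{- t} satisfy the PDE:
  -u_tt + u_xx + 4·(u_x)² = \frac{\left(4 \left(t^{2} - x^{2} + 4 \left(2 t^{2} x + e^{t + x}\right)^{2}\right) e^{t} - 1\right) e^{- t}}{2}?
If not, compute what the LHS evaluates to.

Evaluate each term of the left-hand side for u = 2 t^{2} x^{2} + 3 t + 2 e^{t + x} + e^{- t}.
Derivatives:
  u_tt = 4 x^{2} + 2 e^{t} e^{x} + e^{- t}
  u_xx = 4 t^{2} + 2 e^{t} e^{x}
  u_x = 4 t^{2} x + 2 e^{t} e^{x}
Terms:
  -u_tt = - 4 x^{2} - 2 e^{t + x} - e^{- t}
  u_xx = 4 t^{2} + 2 e^{t + x}
  4·(u_x)² = 16 \left(2 t^{2} x + e^{t + x}\right)^{2}
Sum: LHS = \left(4 \left(t^{2} - x^{2} + 4 \left(2 t^{2} x + e^{t + x}\right)^{2}\right) e^{t} - 1\right) e^{- t}
Given right-hand side: \frac{\left(4 \left(t^{2} - x^{2} + 4 \left(2 t^{2} x + e^{t + x}\right)^{2}\right) e^{t} - 1\right) e^{- t}}{2}. Difference LHS − RHS = \frac{\left(4 \left(t^{2} - x^{2} + 4 \left(2 t^{2} x + e^{t + x}\right)^{2}\right) e^{t} - 1\right) e^{- t}}{2} ≠ 0, so u is not a solution.

Answer: No, the LHS evaluates to \left(4 \left(t^{2} - x^{2} + 4 \left(2 t^{2} x + e^{t + x}\right)^{2}\right) e^{t} - 1\right) e^{- t}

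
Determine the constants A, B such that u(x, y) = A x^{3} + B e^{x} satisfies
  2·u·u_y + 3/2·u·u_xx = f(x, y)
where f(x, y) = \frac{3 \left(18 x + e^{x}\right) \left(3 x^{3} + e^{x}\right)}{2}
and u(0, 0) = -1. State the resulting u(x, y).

Substitute the ansatz u = A x^{3} + B e^{x} into the left-hand side.
Derivatives of the ansatz:
  u_y = 0
  u_xx = 6 A x + B e^{x}
Term by term:
  2·u·u_y = 0
  3/2·u·u_xx = 9 A^{2} x^{4} + \frac{3 A B x^{3} e^{x}}{2} + 9 A B x e^{x} + \frac{3 B^{2} e^{2 x}}{2}
So the left-hand side equals
  9 A^{2} x^{4} + \frac{3 A B x^{3} e^{x}}{2} + 9 A B x e^{x} + \frac{3 B^{2} e^{2 x}}{2}
This must equal f(x, y) identically; expanded, f = 81 x^{4} + \frac{9 x^{3} e^{x}}{2} + 27 x e^{x} + \frac{3 e^{2 x}}{2}.
Matching coefficients of the independent functions:
  [x^{4}]:  9 A^{2} = 81
  [x e^{x}]:  9 A B = 27
  [x^{3} e^{x}]:  \frac{3 A B}{2} = \frac{9}{2}
  [e^{2 x}]:  \frac{3 B^{2}}{2} = \frac{3}{2}
These equations allow (A, B) = (-3, -1) or (3, 1).
Impose the point condition(s):
  u(0, 0) = -1  ⟹  B = -1
Only A = -3, B = -1 satisfies everything.
Hence u(x, y) = - 3 x^{3} - e^{x}.

Answer: u(x, y) = - 3 x^{3} - e^{x}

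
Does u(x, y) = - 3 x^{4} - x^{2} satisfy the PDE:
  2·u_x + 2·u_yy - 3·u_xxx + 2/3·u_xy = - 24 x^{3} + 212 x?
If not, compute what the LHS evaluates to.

Evaluate each term of the left-hand side for u = - 3 x^{4} - x^{2}.
Derivatives:
  u_x = - 12 x^{3} - 2 x
  u_yy = 0
  u_xxx = - 72 x
  u_xy = 0
Terms:
  2·u_x = - 24 x^{3} - 4 x
  2·u_yy = 0
  -3·u_xxx = 216 x
  2/3·u_xy = 0
Sum: LHS = - 24 x^{3} + 212 x
This is exactly the given right-hand side, so u is a solution.

Answer: Yes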